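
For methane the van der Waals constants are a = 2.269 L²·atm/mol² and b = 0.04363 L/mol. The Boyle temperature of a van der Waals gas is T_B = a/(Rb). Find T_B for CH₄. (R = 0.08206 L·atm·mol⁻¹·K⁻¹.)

For a van der Waals gas the second virial coefficient B₂ = b − a/(RT) vanishes at T_B = a/(Rb).
T_B = 2.269/(0.08206×0.04363) = 2.269/0.0035803 = 633.7 K

T_B ≈ 633.7 K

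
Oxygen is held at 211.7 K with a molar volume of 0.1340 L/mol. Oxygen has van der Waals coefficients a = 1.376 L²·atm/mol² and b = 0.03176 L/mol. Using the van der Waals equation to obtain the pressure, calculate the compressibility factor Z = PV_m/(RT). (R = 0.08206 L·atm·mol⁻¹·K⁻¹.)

Z ≈ 0.7195

P = RT/(V_m − b) − a/V_m² = (0.08206)(211.7)/(0.1340 − 0.03176) − 1.376/(0.1340)²
  = 17.372/0.10224 − 76.632 = 169.91 − 76.632 = 93.28 atm
Z = PV_m/(RT) = (93.28)(0.1340)/((0.08206)(211.7)) = 12.500/17.372 = 0.7195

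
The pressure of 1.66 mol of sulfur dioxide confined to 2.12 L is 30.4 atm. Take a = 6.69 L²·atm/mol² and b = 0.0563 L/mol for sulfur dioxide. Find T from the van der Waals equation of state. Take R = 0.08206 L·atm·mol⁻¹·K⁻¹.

T = (P + a n²/V²)(V − nb)/(nR)
P + a n²/V² = 30.4 + (6.69)(1.66)²/(2.12)² = 34.502 atm
V − nb = 2.12 − (1.66)(0.0563) = 2.0265 L
T = (34.502)(2.0265)/((1.66)(0.08206)) = 513.3 K

T ≈ 513.3 K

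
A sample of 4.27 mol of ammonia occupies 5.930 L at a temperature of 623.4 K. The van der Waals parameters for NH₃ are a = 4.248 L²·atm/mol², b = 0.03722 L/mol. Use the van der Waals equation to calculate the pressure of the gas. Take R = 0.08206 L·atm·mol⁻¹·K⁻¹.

P ≈ 35.65 atm

P = nRT/(V − nb) − a n²/V²
nRT/(V − nb) = (4.27)(0.08206)(623.4)/(5.930 − 4.27×0.03722) = 218.44/5.7711 = 37.851 atm
a n²/V² = (4.248)(4.27)²/(5.930)² = 2.2026 atm
P = 37.851 − 2.2026 = 35.65 atm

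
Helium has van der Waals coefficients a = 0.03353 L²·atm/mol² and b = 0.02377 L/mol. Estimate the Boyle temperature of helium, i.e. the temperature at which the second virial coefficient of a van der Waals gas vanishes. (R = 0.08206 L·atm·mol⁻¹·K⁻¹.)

For a van der Waals gas the second virial coefficient B₂ = b − a/(RT) vanishes at T_B = a/(Rb).
T_B = 0.03353/(0.08206×0.02377) = 0.03353/0.0019506 = 17.19 K

T_B ≈ 17.19 K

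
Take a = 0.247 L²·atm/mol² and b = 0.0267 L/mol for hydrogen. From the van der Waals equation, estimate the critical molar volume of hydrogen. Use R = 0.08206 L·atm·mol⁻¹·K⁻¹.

V_m,c ≈ 0.08010 L/mol

For a van der Waals gas, V_m,c = 3b.
V_m,c = 3×0.0267 = 0.08010 L/mol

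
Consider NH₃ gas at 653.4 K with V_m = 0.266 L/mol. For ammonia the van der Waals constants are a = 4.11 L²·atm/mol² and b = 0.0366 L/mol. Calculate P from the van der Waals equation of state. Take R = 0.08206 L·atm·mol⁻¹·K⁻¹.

P = RT/(V_m − b) − a/V_m²
RT/(V_m − b) = (0.08206)(653.4)/(0.266 − 0.0366) = 53.618/0.22940 = 233.73 atm
a/V_m² = 4.11/(0.266)² = 58.087 atm
P = 233.73 − 58.087 = 175.6 atm

P ≈ 175.6 atm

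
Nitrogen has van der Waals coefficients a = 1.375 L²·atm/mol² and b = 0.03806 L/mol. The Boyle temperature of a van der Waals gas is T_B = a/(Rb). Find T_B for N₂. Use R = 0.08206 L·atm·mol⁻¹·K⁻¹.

For a van der Waals gas the second virial coefficient B₂ = b − a/(RT) vanishes at T_B = a/(Rb).
T_B = 1.375/(0.08206×0.03806) = 1.375/0.0031232 = 440.3 K

T_B ≈ 440.3 K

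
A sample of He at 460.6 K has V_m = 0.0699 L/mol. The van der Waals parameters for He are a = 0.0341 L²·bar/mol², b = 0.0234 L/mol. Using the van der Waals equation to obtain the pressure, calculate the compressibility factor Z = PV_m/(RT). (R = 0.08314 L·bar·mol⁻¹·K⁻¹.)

P = RT/(V_m − b) − a/V_m² = (0.08314)(460.6)/(0.0699 − 0.0234) − 0.0341/(0.0699)²
  = 38.294/0.046500 − 6.9791 = 823.53 − 6.9791 = 816.55 bar
Z = PV_m/(RT) = (816.55)(0.0699)/((0.08314)(460.6)) = 57.077/38.294 = 1.490

Z ≈ 1.490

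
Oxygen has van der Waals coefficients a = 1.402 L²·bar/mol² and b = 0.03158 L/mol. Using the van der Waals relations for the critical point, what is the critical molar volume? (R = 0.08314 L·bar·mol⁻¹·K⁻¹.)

For a van der Waals gas, V_m,c = 3b.
V_m,c = 3×0.03158 = 0.09474 L/mol

V_m,c ≈ 0.09474 L/mol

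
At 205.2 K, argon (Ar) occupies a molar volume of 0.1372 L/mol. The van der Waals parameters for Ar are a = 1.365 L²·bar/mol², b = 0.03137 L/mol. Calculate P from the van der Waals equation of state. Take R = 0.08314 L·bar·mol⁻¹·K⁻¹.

P ≈ 88.69 bar

P = RT/(V_m − b) − a/V_m²
RT/(V_m − b) = (0.08314)(205.2)/(0.1372 − 0.03137) = 17.060/0.10583 = 161.20 bar
a/V_m² = 1.365/(0.1372)² = 72.514 bar
P = 161.20 − 72.514 = 88.69 bar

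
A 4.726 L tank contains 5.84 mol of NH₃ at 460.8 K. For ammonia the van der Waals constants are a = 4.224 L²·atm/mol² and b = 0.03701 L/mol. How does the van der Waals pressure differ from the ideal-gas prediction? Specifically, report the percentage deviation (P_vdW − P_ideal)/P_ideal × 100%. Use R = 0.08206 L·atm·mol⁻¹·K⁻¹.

-9.01 %

Ideal: P_ideal = nRT/V = (5.84)(0.08206)(460.8)/4.726 = 46.7265 atm
vdW: P = nRT/(V − nb) − a n²/V² = 220.829/4.50986 − 144.062/22.3351 = 48.9658 − 6.45003 = 42.5158 atm
% deviation = (42.5158 − 46.7265)/46.7265 × 100% = -9.01%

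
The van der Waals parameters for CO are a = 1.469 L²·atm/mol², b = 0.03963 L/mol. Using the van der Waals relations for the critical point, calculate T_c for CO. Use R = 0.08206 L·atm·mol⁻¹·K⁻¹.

For a van der Waals gas, T_c = 8a/(27Rb).
T_c = 8×1.469/(27×0.08206×0.03963) = 11.752/0.087805 = 133.8 K

T_c ≈ 133.8 K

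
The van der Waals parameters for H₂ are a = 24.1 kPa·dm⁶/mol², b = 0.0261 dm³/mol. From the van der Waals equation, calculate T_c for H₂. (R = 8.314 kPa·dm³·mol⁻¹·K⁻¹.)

For a van der Waals gas, T_c = 8a/(27Rb).
T_c = 8×24.1/(27×8.314×0.0261) = 192.80/5.8589 = 32.91 K

T_c ≈ 32.91 K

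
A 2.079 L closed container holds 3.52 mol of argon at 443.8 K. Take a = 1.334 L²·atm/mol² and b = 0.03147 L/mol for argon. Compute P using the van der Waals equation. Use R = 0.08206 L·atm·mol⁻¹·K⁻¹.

P = nRT/(V − nb) − a n²/V²
nRT/(V − nb) = (3.52)(0.08206)(443.8)/(2.079 − 3.52×0.03147) = 128.19/1.9682 = 65.131 atm
a n²/V² = (1.334)(3.52)²/(2.079)² = 3.8241 atm
P = 65.131 − 3.8241 = 61.31 atm

P ≈ 61.31 atm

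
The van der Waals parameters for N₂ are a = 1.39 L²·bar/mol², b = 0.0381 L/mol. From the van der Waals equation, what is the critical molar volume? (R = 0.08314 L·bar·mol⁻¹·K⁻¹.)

V_m,c ≈ 0.1143 L/mol

For a van der Waals gas, V_m,c = 3b.
V_m,c = 3×0.0381 = 0.1143 L/mol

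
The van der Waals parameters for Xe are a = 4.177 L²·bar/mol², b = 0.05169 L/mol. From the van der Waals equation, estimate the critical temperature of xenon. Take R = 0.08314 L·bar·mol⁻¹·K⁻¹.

For a van der Waals gas, T_c = 8a/(27Rb).
T_c = 8×4.177/(27×0.08314×0.05169) = 33.416/0.11603 = 288.0 K

T_c ≈ 288.0 K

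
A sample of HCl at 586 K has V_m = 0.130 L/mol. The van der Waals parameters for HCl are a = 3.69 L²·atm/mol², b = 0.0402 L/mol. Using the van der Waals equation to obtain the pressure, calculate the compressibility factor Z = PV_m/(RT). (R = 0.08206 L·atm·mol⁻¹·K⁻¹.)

P = RT/(V_m − b) − a/V_m² = (0.08206)(586)/(0.130 − 0.0402) − 3.69/(0.130)²
  = 48.087/0.089800 − 218.34 = 535.49 − 218.34 = 317.15 atm
Z = PV_m/(RT) = (317.15)(0.130)/((0.08206)(586)) = 41.230/48.087 = 0.8574

Z ≈ 0.8574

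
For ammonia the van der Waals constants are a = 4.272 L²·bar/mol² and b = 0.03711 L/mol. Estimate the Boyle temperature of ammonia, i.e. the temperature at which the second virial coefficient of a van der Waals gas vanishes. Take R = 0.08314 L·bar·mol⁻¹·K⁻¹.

T_B ≈ 1385 K

For a van der Waals gas the second virial coefficient B₂ = b − a/(RT) vanishes at T_B = a/(Rb).
T_B = 4.272/(0.08314×0.03711) = 4.272/0.0030853 = 1385 K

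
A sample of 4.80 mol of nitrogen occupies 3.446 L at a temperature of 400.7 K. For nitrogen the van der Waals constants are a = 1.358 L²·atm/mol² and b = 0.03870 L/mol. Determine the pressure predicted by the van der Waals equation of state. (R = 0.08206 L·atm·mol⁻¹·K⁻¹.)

P ≈ 45.78 atm

P = nRT/(V − nb) − a n²/V²
nRT/(V − nb) = (4.80)(0.08206)(400.7)/(3.446 − 4.80×0.03870) = 157.83/3.2602 = 48.411 atm
a n²/V² = (1.358)(4.80)²/(3.446)² = 2.6348 atm
P = 48.411 − 2.6348 = 45.78 atm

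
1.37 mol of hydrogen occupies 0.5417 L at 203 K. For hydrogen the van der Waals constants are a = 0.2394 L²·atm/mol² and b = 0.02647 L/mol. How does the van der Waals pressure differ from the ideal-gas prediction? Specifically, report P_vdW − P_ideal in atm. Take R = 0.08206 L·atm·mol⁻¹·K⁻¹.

Ideal: P_ideal = nRT/V = (1.37)(0.08206)(203)/0.5417 = 42.1298 atm
vdW: P = nRT/(V − nb) − a n²/V² = 22.8217/0.505436 − 0.449330/0.293439 = 45.1525 − 1.53126 = 43.6212 atm
ΔP = 43.6212 − 42.1298 = 1.491 atm

ΔP ≈ 1.491 atm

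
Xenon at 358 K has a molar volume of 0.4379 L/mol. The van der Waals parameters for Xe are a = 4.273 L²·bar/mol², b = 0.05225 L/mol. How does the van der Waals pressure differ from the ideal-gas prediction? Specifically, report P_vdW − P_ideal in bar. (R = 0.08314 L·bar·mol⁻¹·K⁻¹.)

Ideal: P_ideal = RT/V_m = (0.08314)(358)/0.4379 = 67.9701 bar
vdW: P = RT/(V_m − b) − a/V_m² = 29.7641/0.385650 − 4.273/0.191756 = 77.1790 − 22.2835 = 54.8955 bar
ΔP = 54.8955 − 67.9701 = -13.07 bar

ΔP ≈ -13.07 bar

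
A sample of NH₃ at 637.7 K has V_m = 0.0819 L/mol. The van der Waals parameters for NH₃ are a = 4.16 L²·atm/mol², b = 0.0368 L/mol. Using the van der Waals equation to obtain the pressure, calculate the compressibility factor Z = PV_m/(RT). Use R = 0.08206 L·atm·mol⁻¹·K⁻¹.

P = RT/(V_m − b) − a/V_m² = (0.08206)(637.7)/(0.0819 − 0.0368) − 4.16/(0.0819)²
  = 52.330/0.045100 − 620.19 = 1160.3 − 620.19 = 540.1 atm
Z = PV_m/(RT) = (540.1)(0.0819)/((0.08206)(637.7)) = 44.234/52.330 = 0.8453

Z ≈ 0.8453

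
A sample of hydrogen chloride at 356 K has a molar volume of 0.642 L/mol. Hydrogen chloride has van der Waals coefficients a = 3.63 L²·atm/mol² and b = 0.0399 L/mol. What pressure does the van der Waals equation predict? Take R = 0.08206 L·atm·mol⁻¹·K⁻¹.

P = RT/(V_m − b) − a/V_m²
RT/(V_m − b) = (0.08206)(356)/(0.642 − 0.0399) = 29.213/0.60210 = 48.519 atm
a/V_m² = 3.63/(0.642)² = 8.8072 atm
P = 48.519 − 8.8072 = 39.71 atm

P ≈ 39.71 atm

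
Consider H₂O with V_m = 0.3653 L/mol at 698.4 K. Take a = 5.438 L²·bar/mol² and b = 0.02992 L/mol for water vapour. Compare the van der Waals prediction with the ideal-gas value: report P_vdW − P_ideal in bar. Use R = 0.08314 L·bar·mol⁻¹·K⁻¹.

Ideal: P_ideal = RT/V_m = (0.08314)(698.4)/0.3653 = 158.951 bar
vdW: P = RT/(V_m − b) − a/V_m² = 58.0650/0.335380 − 5.438/0.133444 = 173.132 − 40.7512 = 132.381 bar
ΔP = 132.381 − 158.951 = -26.57 bar

ΔP ≈ -26.57 bar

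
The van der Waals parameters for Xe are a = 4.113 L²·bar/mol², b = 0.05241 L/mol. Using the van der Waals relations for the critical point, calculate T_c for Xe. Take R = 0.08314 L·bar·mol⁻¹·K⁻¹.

T_c ≈ 279.7 K

For a van der Waals gas, T_c = 8a/(27Rb).
T_c = 8×4.113/(27×0.08314×0.05241) = 32.904/0.11765 = 279.7 K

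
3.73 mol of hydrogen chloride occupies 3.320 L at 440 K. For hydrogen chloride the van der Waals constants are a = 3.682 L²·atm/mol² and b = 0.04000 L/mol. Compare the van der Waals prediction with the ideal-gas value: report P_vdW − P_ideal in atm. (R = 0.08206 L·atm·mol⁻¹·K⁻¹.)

ΔP ≈ -2.739 atm

Ideal: P_ideal = nRT/V = (3.73)(0.08206)(440)/3.320 = 40.5653 atm
vdW: P = nRT/(V − nb) − a n²/V² = 134.677/3.17080 − 51.2273/11.0224 = 42.4741 − 4.64756 = 37.8265 atm
ΔP = 37.8265 − 40.5653 = -2.739 atm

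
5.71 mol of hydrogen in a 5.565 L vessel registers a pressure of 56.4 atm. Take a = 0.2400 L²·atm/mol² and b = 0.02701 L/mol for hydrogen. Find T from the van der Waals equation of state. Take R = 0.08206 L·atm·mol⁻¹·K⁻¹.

T ≈ 654.2 K

T = (P + a n²/V²)(V − nb)/(nR)
P + a n²/V² = 56.4 + (0.2400)(5.71)²/(5.565)² = 56.653 atm
V − nb = 5.565 − (5.71)(0.02701) = 5.4108 L
T = (56.653)(5.4108)/((5.71)(0.08206)) = 654.2 K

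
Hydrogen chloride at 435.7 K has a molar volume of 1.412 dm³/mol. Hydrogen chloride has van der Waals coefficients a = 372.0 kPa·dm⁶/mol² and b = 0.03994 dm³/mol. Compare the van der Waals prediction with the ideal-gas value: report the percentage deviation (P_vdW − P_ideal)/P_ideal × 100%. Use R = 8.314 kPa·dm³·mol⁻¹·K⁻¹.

Ideal: P_ideal = RT/V_m = (8.314)(435.7)/1.412 = 2565.45 kPa
vdW: P = RT/(V_m − b) − a/V_m² = 3622.41/1.37206 − 372.0/1.99374 = 2640.13 − 186.584 = 2453.55 kPa
% deviation = (2453.55 − 2565.45)/2565.45 × 100% = -4.36%

-4.36 %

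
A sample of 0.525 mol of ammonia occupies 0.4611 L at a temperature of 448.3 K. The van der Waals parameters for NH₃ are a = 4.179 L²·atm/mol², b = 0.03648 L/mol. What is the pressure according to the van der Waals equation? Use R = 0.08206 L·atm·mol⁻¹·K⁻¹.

P ≈ 38.28 atm

P = nRT/(V − nb) − a n²/V²
nRT/(V − nb) = (0.525)(0.08206)(448.3)/(0.4611 − 0.525×0.03648) = 19.313/0.44195 = 43.700 atm
a n²/V² = (4.179)(0.525)²/(0.4611)² = 5.4175 atm
P = 43.700 − 5.4175 = 38.28 atm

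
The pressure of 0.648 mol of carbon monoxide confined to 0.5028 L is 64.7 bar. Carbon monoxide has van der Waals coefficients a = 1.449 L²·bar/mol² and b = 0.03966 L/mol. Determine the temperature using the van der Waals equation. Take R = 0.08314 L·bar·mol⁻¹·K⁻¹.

T = (P + a n²/V²)(V − nb)/(nR)
P + a n²/V² = 64.7 + (1.449)(0.648)²/(0.5028)² = 67.107 bar
V − nb = 0.5028 − (0.648)(0.03966) = 0.47710 L
T = (67.107)(0.47710)/((0.648)(0.08314)) = 594.3 K

T ≈ 594.3 K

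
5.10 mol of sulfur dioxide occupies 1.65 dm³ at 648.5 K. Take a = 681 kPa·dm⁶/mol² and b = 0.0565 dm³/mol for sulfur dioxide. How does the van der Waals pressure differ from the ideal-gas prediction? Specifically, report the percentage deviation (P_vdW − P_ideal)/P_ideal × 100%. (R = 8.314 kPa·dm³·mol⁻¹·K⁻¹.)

-17.88 %

Ideal: P_ideal = nRT/V = (5.10)(8.314)(648.5)/1.65 = 16665.0 kPa
vdW: P = nRT/(V − nb) − a n²/V² = 27497.3/1.36185 − 17712.8/2.72250 = 20191.1 − 6506.08 = 13685.0 kPa
% deviation = (13685.0 − 16665.0)/16665.0 × 100% = -17.88%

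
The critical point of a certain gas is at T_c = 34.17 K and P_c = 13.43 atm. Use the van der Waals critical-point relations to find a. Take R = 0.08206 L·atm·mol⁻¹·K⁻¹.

From T_c = 8a/(27Rb) and P_c = a/(27b²): a = 27 R² T_c²/(64 P_c).
a = 27×(0.08206)²×(34.17)²/(64×13.43) = 212.28/859.52 = 0.2470 L²·atm/mol²

a ≈ 0.2470 L²·atm/mol²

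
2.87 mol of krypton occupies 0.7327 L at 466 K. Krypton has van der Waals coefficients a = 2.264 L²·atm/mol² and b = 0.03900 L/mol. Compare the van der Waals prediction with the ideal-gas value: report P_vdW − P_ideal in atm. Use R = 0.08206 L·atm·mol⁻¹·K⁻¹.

Ideal: P_ideal = nRT/V = (2.87)(0.08206)(466)/0.7327 = 149.787 atm
vdW: P = nRT/(V − nb) − a n²/V² = 109.749/0.620770 − 18.6483/0.536849 = 176.795 − 34.7366 = 142.058 atm
ΔP = 142.058 − 149.787 = -7.73 atm

ΔP ≈ -7.73 atm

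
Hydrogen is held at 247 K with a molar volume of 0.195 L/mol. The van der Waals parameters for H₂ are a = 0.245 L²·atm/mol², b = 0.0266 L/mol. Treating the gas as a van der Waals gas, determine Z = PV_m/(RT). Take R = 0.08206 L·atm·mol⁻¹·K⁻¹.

Z ≈ 1.096

P = RT/(V_m − b) − a/V_m² = (0.08206)(247)/(0.195 − 0.0266) − 0.245/(0.195)²
  = 20.269/0.16840 − 6.4431 = 120.36 − 6.4431 = 113.92 atm
Z = PV_m/(RT) = (113.92)(0.195)/((0.08206)(247)) = 22.214/20.269 = 1.096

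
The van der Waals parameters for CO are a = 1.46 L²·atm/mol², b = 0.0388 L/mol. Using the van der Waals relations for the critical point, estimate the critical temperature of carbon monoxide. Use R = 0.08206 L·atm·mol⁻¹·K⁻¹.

T_c ≈ 135.9 K

For a van der Waals gas, T_c = 8a/(27Rb).
T_c = 8×1.46/(27×0.08206×0.0388) = 11.680/0.085966 = 135.9 K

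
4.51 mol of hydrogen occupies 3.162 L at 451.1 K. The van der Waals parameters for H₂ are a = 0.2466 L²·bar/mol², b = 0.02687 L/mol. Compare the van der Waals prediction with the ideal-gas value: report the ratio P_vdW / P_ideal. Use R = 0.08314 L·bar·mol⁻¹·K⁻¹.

P_vdW / P_ideal ≈ 1.030

Ideal: P_ideal = nRT/V = (4.51)(0.08314)(451.1)/3.162 = 53.4931 bar
vdW: P = nRT/(V − nb) − a n²/V² = 169.145/3.04082 − 5.01587/9.99824 = 55.6248 − 0.501675 = 55.1231 bar
Ratio = 55.1231/53.4931 = 1.030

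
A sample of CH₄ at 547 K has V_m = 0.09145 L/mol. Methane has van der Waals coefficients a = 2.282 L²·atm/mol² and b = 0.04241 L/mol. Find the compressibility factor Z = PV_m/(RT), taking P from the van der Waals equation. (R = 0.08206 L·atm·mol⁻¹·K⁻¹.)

Z ≈ 1.309

P = RT/(V_m − b) − a/V_m² = (0.08206)(547)/(0.09145 − 0.04241) − 2.282/(0.09145)²
  = 44.887/0.049040 − 272.87 = 915.31 − 272.87 = 642.44 atm
Z = PV_m/(RT) = (642.44)(0.09145)/((0.08206)(547)) = 58.751/44.887 = 1.309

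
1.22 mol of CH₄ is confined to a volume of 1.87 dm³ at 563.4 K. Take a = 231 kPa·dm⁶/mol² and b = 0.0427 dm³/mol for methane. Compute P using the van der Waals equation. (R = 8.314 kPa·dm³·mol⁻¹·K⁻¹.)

P ≈ 3045 kPa

P = nRT/(V − nb) − a n²/V²
nRT/(V − nb) = (1.22)(8.314)(563.4)/(1.87 − 1.22×0.0427) = 5714.6/1.8179 = 3143.5 kPa
a n²/V² = (231)(1.22)²/(1.87)² = 98.321 kPa
P = 3143.5 − 98.321 = 3045 kPa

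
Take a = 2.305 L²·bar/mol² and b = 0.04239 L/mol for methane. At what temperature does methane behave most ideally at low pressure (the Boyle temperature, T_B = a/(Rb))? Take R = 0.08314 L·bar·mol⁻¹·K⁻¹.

T_B ≈ 654.0 K

For a van der Waals gas the second virial coefficient B₂ = b − a/(RT) vanishes at T_B = a/(Rb).
T_B = 2.305/(0.08314×0.04239) = 2.305/0.0035243 = 654.0 K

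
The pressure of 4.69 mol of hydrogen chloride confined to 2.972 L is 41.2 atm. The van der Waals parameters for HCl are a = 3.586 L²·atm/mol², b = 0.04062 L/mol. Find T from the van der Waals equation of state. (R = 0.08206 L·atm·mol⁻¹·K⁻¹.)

T = (P + a n²/V²)(V − nb)/(nR)
P + a n²/V² = 41.2 + (3.586)(4.69)²/(2.972)² = 50.130 atm
V − nb = 2.972 − (4.69)(0.04062) = 2.7815 L
T = (50.130)(2.7815)/((4.69)(0.08206)) = 362.3 K

T ≈ 362.3 K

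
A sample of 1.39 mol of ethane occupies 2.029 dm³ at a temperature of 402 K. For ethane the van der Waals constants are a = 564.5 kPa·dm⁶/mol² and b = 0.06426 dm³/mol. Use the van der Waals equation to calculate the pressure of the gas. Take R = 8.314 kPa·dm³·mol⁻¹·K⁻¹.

P = nRT/(V − nb) − a n²/V²
nRT/(V − nb) = (1.39)(8.314)(402)/(2.029 − 1.39×0.06426) = 4645.7/1.9397 = 2395.1 kPa
a n²/V² = (564.5)(1.39)²/(2.029)² = 264.93 kPa
P = 2395.1 − 264.93 = 2130 kPa

P ≈ 2130 kPa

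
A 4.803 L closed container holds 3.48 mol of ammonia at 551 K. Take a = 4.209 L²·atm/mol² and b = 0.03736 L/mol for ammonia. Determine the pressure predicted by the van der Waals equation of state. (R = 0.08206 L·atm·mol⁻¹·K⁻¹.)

P = nRT/(V − nb) − a n²/V²
nRT/(V − nb) = (3.48)(0.08206)(551)/(4.803 − 3.48×0.03736) = 157.35/4.6730 = 33.672 atm
a n²/V² = (4.209)(3.48)²/(4.803)² = 2.2096 atm
P = 33.672 − 2.2096 = 31.46 atm

P ≈ 31.46 atm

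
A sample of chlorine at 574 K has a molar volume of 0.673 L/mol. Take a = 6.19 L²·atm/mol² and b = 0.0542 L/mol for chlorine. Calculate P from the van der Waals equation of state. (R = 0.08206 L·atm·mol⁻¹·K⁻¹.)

P = RT/(V_m − b) − a/V_m²
RT/(V_m − b) = (0.08206)(574)/(0.673 − 0.0542) = 47.102/0.61880 = 76.118 atm
a/V_m² = 6.19/(0.673)² = 13.667 atm
P = 76.118 − 13.667 = 62.45 atm

P ≈ 62.45 atm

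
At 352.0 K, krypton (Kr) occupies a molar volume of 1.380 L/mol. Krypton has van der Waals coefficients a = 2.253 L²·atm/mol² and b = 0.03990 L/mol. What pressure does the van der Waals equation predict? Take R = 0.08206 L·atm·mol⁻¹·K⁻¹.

P = RT/(V_m − b) − a/V_m²
RT/(V_m − b) = (0.08206)(352.0)/(1.380 − 0.03990) = 28.885/1.3401 = 21.554 atm
a/V_m² = 2.253/(1.380)² = 1.1830 atm
P = 21.554 − 1.1830 = 20.37 atm

P ≈ 20.37 atm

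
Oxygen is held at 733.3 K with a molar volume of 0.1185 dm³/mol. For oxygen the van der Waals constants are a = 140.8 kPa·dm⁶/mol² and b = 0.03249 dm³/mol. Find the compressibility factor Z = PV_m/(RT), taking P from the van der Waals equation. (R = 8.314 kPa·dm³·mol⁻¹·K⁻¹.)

Z ≈ 1.183

P = RT/(V_m − b) − a/V_m² = (8.314)(733.3)/(0.1185 − 0.03249) − 140.8/(0.1185)²
  = 6096.7/0.086010 − 10027 = 70884 − 10027 = 60857 kPa
Z = PV_m/(RT) = (60857)(0.1185)/((8.314)(733.3)) = 7211.6/6096.7 = 1.183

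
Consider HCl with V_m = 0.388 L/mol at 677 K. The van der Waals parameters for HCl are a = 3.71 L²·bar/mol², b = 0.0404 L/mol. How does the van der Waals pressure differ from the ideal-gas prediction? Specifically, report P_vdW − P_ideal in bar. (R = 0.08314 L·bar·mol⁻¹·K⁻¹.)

Ideal: P_ideal = RT/V_m = (0.08314)(677)/0.388 = 145.066 bar
vdW: P = RT/(V_m − b) − a/V_m² = 56.2858/0.347600 − 3.71/0.150544 = 161.927 − 24.6440 = 137.283 bar
ΔP = 137.283 − 145.066 = -7.78 bar

ΔP ≈ -7.78 bar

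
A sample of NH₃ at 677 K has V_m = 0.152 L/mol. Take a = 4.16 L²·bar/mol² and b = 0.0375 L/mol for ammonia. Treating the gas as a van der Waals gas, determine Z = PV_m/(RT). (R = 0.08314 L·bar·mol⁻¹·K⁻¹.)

Z ≈ 0.8413

P = RT/(V_m − b) − a/V_m² = (0.08314)(677)/(0.152 − 0.0375) − 4.16/(0.152)²
  = 56.286/0.11450 − 180.06 = 491.58 − 180.06 = 311.52 bar
Z = PV_m/(RT) = (311.52)(0.152)/((0.08314)(677)) = 47.351/56.286 = 0.8413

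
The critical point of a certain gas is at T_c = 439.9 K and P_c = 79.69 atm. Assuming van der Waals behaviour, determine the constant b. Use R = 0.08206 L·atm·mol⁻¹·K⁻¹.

From T_c = 8a/(27Rb) and P_c = a/(27b²): b = R T_c/(8 P_c).
b = (0.08206)(439.9)/(8×79.69) = 36.098/637.52 = 0.05662 L/mol

b ≈ 0.05662 L/mol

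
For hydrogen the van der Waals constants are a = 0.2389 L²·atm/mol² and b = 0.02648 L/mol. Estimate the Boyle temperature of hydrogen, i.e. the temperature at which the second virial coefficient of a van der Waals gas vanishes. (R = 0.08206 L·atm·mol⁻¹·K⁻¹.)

T_B ≈ 109.9 K

For a van der Waals gas the second virial coefficient B₂ = b − a/(RT) vanishes at T_B = a/(Rb).
T_B = 0.2389/(0.08206×0.02648) = 0.2389/0.0021729 = 109.9 K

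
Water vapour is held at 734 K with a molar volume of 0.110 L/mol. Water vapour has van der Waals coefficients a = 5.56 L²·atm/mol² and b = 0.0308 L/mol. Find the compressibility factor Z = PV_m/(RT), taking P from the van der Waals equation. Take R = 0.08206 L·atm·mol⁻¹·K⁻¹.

Z ≈ 0.5497

P = RT/(V_m − b) − a/V_m² = (0.08206)(734)/(0.110 − 0.0308) − 5.56/(0.110)²
  = 60.232/0.079200 − 459.50 = 760.51 − 459.50 = 301.01 atm
Z = PV_m/(RT) = (301.01)(0.110)/((0.08206)(734)) = 33.111/60.232 = 0.5497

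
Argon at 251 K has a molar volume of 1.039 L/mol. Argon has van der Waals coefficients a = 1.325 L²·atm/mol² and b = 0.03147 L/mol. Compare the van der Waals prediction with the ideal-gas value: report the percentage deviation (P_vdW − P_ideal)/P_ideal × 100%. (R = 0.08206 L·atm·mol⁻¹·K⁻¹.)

-3.07 %

Ideal: P_ideal = RT/V_m = (0.08206)(251)/1.039 = 19.8239 atm
vdW: P = RT/(V_m − b) − a/V_m² = 20.5971/1.00753 − 1.325/1.07952 = 20.4432 − 1.22740 = 19.2158 atm
% deviation = (19.2158 − 19.8239)/19.8239 × 100% = -3.07%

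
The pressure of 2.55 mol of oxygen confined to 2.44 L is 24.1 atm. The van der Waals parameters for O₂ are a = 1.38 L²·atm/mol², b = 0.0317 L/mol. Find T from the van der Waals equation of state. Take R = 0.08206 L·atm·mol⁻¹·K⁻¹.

T = (P + a n²/V²)(V − nb)/(nR)
P + a n²/V² = 24.1 + (1.38)(2.55)²/(2.44)² = 25.607 atm
V − nb = 2.44 − (2.55)(0.0317) = 2.3592 L
T = (25.607)(2.3592)/((2.55)(0.08206)) = 288.7 K

T ≈ 288.7 K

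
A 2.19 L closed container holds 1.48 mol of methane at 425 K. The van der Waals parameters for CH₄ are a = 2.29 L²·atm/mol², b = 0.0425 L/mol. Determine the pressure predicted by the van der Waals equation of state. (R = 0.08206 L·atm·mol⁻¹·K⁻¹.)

P ≈ 23.22 atm

P = nRT/(V − nb) − a n²/V²
nRT/(V − nb) = (1.48)(0.08206)(425)/(2.19 − 1.48×0.0425) = 51.616/2.1271 = 24.266 atm
a n²/V² = (2.29)(1.48)²/(2.19)² = 1.0459 atm
P = 24.266 − 1.0459 = 23.22 atm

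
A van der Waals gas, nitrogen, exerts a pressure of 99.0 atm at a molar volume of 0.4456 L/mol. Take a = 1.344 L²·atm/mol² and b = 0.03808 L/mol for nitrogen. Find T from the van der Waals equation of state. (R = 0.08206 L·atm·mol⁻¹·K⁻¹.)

T ≈ 525.3 K

T = (P + a/V_m²)(V_m − b)/R
P + a/V_m² = 99.0 + 1.344/(0.4456)² = 105.77 atm
V_m − b = 0.4456 − 0.03808 = 0.40752 L/mol
T = (105.77)(0.40752)/0.08206 = 525.3 K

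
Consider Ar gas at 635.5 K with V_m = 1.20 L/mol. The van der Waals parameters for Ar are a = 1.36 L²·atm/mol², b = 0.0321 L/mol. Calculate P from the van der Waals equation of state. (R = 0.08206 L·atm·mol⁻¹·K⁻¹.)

P ≈ 43.71 atm

P = RT/(V_m − b) − a/V_m²
RT/(V_m − b) = (0.08206)(635.5)/(1.20 − 0.0321) = 52.149/1.1679 = 44.652 atm
a/V_m² = 1.36/(1.20)² = 0.94444 atm
P = 44.652 − 0.94444 = 43.71 atm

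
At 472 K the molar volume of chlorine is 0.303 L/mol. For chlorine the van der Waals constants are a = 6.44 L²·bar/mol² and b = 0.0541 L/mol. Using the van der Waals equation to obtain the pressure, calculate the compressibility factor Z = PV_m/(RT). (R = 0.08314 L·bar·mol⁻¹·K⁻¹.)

Z ≈ 0.6757

P = RT/(V_m − b) − a/V_m² = (0.08314)(472)/(0.303 − 0.0541) − 6.44/(0.303)²
  = 39.242/0.24890 − 70.146 = 157.66 − 70.146 = 87.51 bar
Z = PV_m/(RT) = (87.51)(0.303)/((0.08314)(472)) = 26.516/39.242 = 0.6757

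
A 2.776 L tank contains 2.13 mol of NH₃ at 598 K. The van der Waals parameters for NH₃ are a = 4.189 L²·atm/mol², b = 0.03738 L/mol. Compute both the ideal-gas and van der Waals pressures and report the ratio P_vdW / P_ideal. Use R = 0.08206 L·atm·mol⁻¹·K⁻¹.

Ideal: P_ideal = nRT/V = (2.13)(0.08206)(598)/2.776 = 37.6524 atm
vdW: P = nRT/(V − nb) − a n²/V² = 104.523/2.69638 − 19.0051/7.70618 = 38.7642 − 2.46622 = 36.2980 atm
Ratio = 36.2980/37.6524 = 0.9640

P_vdW / P_ideal ≈ 0.9640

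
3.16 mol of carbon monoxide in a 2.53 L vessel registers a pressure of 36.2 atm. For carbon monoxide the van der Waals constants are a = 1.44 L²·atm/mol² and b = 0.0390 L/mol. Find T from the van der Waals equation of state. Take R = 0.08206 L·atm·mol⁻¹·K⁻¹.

T ≈ 356.8 K

T = (P + a n²/V²)(V − nb)/(nR)
P + a n²/V² = 36.2 + (1.44)(3.16)²/(2.53)² = 38.446 atm
V − nb = 2.53 − (3.16)(0.0390) = 2.4068 L
T = (38.446)(2.4068)/((3.16)(0.08206)) = 356.8 K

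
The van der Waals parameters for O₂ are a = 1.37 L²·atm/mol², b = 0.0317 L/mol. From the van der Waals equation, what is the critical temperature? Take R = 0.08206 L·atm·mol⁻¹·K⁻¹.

T_c ≈ 156.0 K

For a van der Waals gas, T_c = 8a/(27Rb).
T_c = 8×1.37/(27×0.08206×0.0317) = 10.960/0.070235 = 156.0 K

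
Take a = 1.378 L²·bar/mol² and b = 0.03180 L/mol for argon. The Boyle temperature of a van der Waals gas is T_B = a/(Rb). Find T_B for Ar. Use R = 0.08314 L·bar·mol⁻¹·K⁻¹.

For a van der Waals gas the second virial coefficient B₂ = b − a/(RT) vanishes at T_B = a/(Rb).
T_B = 1.378/(0.08314×0.03180) = 1.378/0.0026439 = 521.2 K

T_B ≈ 521.2 K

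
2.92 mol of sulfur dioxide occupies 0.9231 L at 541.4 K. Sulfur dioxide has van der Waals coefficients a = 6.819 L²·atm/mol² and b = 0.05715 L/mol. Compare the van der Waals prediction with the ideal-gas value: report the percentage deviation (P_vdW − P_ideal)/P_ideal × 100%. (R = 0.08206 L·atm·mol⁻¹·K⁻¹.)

Ideal: P_ideal = nRT/V = (2.92)(0.08206)(541.4)/0.9231 = 140.535 atm
vdW: P = nRT/(V − nb) − a n²/V² = 129.728/0.756222 − 58.1415/0.852114 = 171.548 − 68.2321 = 103.316 atm
% deviation = (103.316 − 140.535)/140.535 × 100% = -26.48%

-26.48 %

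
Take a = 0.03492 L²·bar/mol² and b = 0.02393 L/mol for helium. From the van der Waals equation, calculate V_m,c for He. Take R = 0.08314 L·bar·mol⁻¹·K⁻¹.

V_m,c ≈ 0.07179 L/mol

For a van der Waals gas, V_m,c = 3b.
V_m,c = 3×0.02393 = 0.07179 L/mol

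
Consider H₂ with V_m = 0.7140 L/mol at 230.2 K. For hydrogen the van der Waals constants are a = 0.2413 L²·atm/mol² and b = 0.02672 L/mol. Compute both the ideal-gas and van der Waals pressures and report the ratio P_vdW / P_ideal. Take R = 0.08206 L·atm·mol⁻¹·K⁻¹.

P_vdW / P_ideal ≈ 1.021

Ideal: P_ideal = RT/V_m = (0.08206)(230.2)/0.7140 = 26.4569 atm
vdW: P = RT/(V_m − b) − a/V_m² = 18.8902/0.687280 − 0.2413/0.509796 = 27.4854 − 0.473327 = 27.0121 atm
Ratio = 27.0121/26.4569 = 1.021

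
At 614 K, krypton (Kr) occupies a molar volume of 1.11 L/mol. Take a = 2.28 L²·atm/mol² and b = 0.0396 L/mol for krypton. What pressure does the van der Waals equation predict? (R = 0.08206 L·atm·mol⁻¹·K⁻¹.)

P = RT/(V_m − b) − a/V_m²
RT/(V_m − b) = (0.08206)(614)/(1.11 − 0.0396) = 50.385/1.0704 = 47.071 atm
a/V_m² = 2.28/(1.11)² = 1.8505 atm
P = 47.071 − 1.8505 = 45.22 atm

P ≈ 45.22 atm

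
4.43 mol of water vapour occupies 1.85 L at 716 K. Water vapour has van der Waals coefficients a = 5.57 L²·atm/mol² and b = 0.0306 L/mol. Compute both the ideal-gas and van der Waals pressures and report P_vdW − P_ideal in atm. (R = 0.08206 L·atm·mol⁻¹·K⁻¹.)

ΔP ≈ -20.81 atm

Ideal: P_ideal = nRT/V = (4.43)(0.08206)(716)/1.85 = 140.694 atm
vdW: P = nRT/(V − nb) − a n²/V² = 260.284/1.71444 − 109.311/3.42250 = 151.819 − 31.9389 = 119.880 atm
ΔP = 119.880 − 140.694 = -20.81 atm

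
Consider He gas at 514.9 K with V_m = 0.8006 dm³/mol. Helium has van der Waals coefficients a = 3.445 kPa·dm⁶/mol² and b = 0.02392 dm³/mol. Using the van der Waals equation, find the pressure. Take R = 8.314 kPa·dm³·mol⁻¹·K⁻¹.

P = RT/(V_m − b) − a/V_m²
RT/(V_m − b) = (8.314)(514.9)/(0.8006 − 0.02392) = 4280.9/0.77668 = 5511.8 kPa
a/V_m² = 3.445/(0.8006)² = 5.3747 kPa
P = 5511.8 − 5.3747 = 5506 kPa

P ≈ 5506 kPa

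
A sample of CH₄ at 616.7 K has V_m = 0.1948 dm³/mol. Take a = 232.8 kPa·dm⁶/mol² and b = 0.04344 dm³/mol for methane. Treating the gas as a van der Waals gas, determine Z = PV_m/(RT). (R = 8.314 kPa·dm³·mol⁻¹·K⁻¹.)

Z ≈ 1.054

P = RT/(V_m − b) − a/V_m² = (8.314)(616.7)/(0.1948 − 0.04344) − 232.8/(0.1948)²
  = 5127.2/0.15136 − 6134.9 = 33874 − 6134.9 = 27739 kPa
Z = PV_m/(RT) = (27739)(0.1948)/((8.314)(616.7)) = 5403.6/5127.2 = 1.054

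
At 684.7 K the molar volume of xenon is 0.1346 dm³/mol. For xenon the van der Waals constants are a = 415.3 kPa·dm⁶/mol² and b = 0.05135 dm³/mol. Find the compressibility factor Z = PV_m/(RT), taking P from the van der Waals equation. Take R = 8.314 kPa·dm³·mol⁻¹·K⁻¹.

P = RT/(V_m − b) − a/V_m² = (8.314)(684.7)/(0.1346 − 0.05135) − 415.3/(0.1346)²
  = 5692.6/0.083250 − 22923 = 68380 − 22923 = 45457 kPa
Z = PV_m/(RT) = (45457)(0.1346)/((8.314)(684.7)) = 6118.5/5692.6 = 1.075

Z ≈ 1.075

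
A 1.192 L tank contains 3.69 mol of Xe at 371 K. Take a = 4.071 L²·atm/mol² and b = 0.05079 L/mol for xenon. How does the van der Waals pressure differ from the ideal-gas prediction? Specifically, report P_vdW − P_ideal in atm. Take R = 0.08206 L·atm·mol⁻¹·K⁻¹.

ΔP ≈ -21.43 atm

Ideal: P_ideal = nRT/V = (3.69)(0.08206)(371)/1.192 = 94.2444 atm
vdW: P = nRT/(V − nb) − a n²/V² = 112.339/1.00458 − 55.4311/1.42086 = 111.827 − 39.0124 = 72.815 atm
ΔP = 72.815 − 94.2444 = -21.43 atm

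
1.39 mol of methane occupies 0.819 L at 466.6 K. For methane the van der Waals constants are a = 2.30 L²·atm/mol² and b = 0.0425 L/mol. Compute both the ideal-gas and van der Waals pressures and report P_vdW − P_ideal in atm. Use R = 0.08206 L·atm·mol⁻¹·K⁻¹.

ΔP ≈ -1.573 atm

Ideal: P_ideal = nRT/V = (1.39)(0.08206)(466.6)/0.819 = 64.9841 atm
vdW: P = nRT/(V − nb) − a n²/V² = 53.2220/0.759925 − 4.44383/0.670761 = 70.0359 − 6.62506 = 63.4108 atm
ΔP = 63.4108 − 64.9841 = -1.573 atm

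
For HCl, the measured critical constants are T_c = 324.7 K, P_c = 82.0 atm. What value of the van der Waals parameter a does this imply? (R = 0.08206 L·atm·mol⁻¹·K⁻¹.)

From T_c = 8a/(27Rb) and P_c = a/(27b²): a = 27 R² T_c²/(64 P_c).
a = 27×(0.08206)²×(324.7)²/(64×82.0) = 19169/5248.0 = 3.653 L²·atm/mol²

a ≈ 3.653 L²·atm/mol²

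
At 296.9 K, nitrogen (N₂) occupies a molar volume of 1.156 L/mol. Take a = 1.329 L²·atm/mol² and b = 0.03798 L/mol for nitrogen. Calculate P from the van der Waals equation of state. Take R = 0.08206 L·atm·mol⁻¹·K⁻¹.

P = RT/(V_m − b) − a/V_m²
RT/(V_m − b) = (0.08206)(296.9)/(1.156 − 0.03798) = 24.364/1.1180 = 21.792 atm
a/V_m² = 1.329/(1.156)² = 0.99451 atm
P = 21.792 − 0.99451 = 20.80 atm

P ≈ 20.80 atm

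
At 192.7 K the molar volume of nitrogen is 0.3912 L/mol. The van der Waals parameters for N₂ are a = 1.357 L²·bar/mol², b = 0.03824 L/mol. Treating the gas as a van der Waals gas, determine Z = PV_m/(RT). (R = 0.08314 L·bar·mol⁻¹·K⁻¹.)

P = RT/(V_m − b) − a/V_m² = (0.08314)(192.7)/(0.3912 − 0.03824) − 1.357/(0.3912)²
  = 16.021/0.35296 − 8.8671 = 45.390 − 8.8671 = 36.523 bar
Z = PV_m/(RT) = (36.523)(0.3912)/((0.08314)(192.7)) = 14.288/16.021 = 0.8918

Z ≈ 0.8918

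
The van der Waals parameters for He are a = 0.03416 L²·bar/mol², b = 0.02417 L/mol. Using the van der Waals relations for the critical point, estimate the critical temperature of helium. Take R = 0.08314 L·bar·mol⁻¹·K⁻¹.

T_c ≈ 5.037 K

For a van der Waals gas, T_c = 8a/(27Rb).
T_c = 8×0.03416/(27×0.08314×0.02417) = 0.27328/0.054256 = 5.037 K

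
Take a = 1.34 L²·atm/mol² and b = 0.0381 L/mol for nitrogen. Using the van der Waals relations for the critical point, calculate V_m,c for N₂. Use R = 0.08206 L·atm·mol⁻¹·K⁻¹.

V_m,c ≈ 0.1143 L/mol

For a van der Waals gas, V_m,c = 3b.
V_m,c = 3×0.0381 = 0.1143 L/mol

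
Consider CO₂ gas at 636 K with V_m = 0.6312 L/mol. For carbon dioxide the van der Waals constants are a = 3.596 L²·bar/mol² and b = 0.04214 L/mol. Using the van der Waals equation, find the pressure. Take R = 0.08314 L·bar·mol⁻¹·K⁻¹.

P ≈ 80.74 bar

P = RT/(V_m − b) − a/V_m²
RT/(V_m − b) = (0.08314)(636)/(0.6312 − 0.04214) = 52.877/0.58906 = 89.765 bar
a/V_m² = 3.596/(0.6312)² = 9.0258 bar
P = 89.765 − 9.0258 = 80.74 bar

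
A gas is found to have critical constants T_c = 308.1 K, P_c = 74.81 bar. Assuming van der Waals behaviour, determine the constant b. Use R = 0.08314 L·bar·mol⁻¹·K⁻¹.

From T_c = 8a/(27Rb) and P_c = a/(27b²): b = R T_c/(8 P_c).
b = (0.08314)(308.1)/(8×74.81) = 25.615/598.48 = 0.04280 L/mol

b ≈ 0.04280 L/mol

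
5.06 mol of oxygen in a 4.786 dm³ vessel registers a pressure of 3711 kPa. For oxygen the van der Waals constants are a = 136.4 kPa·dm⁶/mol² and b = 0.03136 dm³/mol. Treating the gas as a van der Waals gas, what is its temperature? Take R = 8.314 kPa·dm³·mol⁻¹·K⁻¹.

T ≈ 425.0 K

T = (P + a n²/V²)(V − nb)/(nR)
P + a n²/V² = 3711 + (136.4)(5.06)²/(4.786)² = 3863.5 kPa
V − nb = 4.786 − (5.06)(0.03136) = 4.6273 dm³
T = (3863.5)(4.6273)/((5.06)(8.314)) = 425.0 K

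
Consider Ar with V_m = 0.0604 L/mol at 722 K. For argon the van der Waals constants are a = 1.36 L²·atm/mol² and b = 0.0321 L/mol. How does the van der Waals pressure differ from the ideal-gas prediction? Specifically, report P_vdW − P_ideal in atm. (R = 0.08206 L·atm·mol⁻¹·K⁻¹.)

Ideal: P_ideal = RT/V_m = (0.08206)(722)/0.0604 = 980.916 atm
vdW: P = RT/(V_m − b) − a/V_m² = 59.2473/0.0283000 − 1.36/0.00364816 = 2093.54 − 372.791 = 1720.75 atm
ΔP = 1720.75 − 980.916 = 739.8 atm

ΔP ≈ 739.8 atm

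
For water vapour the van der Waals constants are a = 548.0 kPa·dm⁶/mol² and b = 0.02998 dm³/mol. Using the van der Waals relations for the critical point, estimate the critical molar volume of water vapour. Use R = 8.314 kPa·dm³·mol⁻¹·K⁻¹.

V_m,c ≈ 0.08994 dm³/mol

For a van der Waals gas, V_m,c = 3b.
V_m,c = 3×0.02998 = 0.08994 dm³/mol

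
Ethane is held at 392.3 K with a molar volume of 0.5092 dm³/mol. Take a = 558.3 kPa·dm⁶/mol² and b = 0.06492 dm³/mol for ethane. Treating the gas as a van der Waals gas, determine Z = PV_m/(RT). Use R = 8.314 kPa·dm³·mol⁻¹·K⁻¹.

P = RT/(V_m − b) − a/V_m² = (8.314)(392.3)/(0.5092 − 0.06492) − 558.3/(0.5092)²
  = 3261.6/0.44428 − 2153.2 = 7341.3 − 2153.2 = 5188.1 kPa
Z = PV_m/(RT) = (5188.1)(0.5092)/((8.314)(392.3)) = 2641.8/3261.6 = 0.8100

Z ≈ 0.8100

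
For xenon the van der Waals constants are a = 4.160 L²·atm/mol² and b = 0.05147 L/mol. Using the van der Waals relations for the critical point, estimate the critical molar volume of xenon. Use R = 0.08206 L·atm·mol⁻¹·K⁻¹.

V_m,c ≈ 0.1544 L/mol

For a van der Waals gas, V_m,c = 3b.
V_m,c = 3×0.05147 = 0.1544 L/mol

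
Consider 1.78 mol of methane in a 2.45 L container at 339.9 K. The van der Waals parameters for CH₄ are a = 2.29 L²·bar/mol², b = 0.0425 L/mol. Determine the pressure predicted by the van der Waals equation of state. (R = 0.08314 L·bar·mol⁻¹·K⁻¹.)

P = nRT/(V − nb) − a n²/V²
nRT/(V − nb) = (1.78)(0.08314)(339.9)/(2.45 − 1.78×0.0425) = 50.302/2.3744 = 21.185 bar
a n²/V² = (2.29)(1.78)²/(2.45)² = 1.2088 bar
P = 21.185 − 1.2088 = 19.98 bar

P ≈ 19.98 bar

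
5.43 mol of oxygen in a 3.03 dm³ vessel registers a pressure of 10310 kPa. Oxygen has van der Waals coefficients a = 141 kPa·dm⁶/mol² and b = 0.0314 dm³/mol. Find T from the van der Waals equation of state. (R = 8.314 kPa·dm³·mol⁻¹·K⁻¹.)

T = (P + a n²/V²)(V − nb)/(nR)
P + a n²/V² = 10310 + (141)(5.43)²/(3.03)² = 10763 kPa
V − nb = 3.03 − (5.43)(0.0314) = 2.8595 dm³
T = (10763)(2.8595)/((5.43)(8.314)) = 681.7 K

T ≈ 681.7 K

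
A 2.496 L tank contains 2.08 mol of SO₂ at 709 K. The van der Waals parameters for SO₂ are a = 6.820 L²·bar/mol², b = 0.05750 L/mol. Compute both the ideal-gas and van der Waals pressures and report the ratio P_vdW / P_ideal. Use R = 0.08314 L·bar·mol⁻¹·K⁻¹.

Ideal: P_ideal = nRT/V = (2.08)(0.08314)(709)/2.496 = 49.1219 bar
vdW: P = nRT/(V − nb) − a n²/V² = 122.608/2.37640 − 29.5060/6.23002 = 51.5940 − 4.73610 = 46.8579 bar
Ratio = 46.8579/49.1219 = 0.9539

P_vdW / P_ideal ≈ 0.9539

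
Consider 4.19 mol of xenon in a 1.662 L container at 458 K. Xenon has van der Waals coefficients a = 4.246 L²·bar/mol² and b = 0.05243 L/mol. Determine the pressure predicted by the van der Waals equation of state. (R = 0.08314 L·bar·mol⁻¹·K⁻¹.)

P = nRT/(V − nb) − a n²/V²
nRT/(V − nb) = (4.19)(0.08314)(458)/(1.662 − 4.19×0.05243) = 159.55/1.4423 = 110.62 bar
a n²/V² = (4.246)(4.19)²/(1.662)² = 26.986 bar
P = 110.62 − 26.986 = 83.63 bar

P ≈ 83.63 bar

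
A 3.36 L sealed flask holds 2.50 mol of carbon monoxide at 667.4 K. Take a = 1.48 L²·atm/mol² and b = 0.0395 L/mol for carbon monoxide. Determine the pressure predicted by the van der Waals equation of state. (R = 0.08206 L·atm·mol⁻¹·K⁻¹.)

P ≈ 41.16 atm

P = nRT/(V − nb) − a n²/V²
nRT/(V − nb) = (2.50)(0.08206)(667.4)/(3.36 − 2.50×0.0395) = 136.92/3.2613 = 41.983 atm
a n²/V² = (1.48)(2.50)²/(3.36)² = 0.81934 atm
P = 41.983 − 0.81934 = 41.16 atm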